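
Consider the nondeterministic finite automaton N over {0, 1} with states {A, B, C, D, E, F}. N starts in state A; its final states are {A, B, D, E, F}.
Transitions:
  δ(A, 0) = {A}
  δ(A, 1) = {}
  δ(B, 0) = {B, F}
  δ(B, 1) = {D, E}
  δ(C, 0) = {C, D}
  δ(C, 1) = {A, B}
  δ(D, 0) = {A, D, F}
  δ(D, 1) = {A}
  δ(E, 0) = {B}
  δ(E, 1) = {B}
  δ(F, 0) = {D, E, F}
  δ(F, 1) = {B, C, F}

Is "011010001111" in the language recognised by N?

Start: {A}
read 0: {A}
read 1: {}
The reachable set is empty and stays empty for the remaining 10 symbols.
Reachable ∩ accepting = {} — empty.

rejected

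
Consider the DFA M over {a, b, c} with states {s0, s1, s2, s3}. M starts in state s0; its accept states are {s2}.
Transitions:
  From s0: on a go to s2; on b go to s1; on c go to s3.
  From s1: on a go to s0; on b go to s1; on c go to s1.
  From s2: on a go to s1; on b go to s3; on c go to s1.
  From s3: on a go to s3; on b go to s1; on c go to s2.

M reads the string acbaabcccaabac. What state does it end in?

s0 --a--> s2
s2 --c--> s1
s1 --b--> s1
s1 --a--> s0
s0 --a--> s2
s2 --b--> s3
s3 --c--> s2
s2 --c--> s1
s1 --c--> s1
s1 --a--> s0
s0 --a--> s2
s2 --b--> s3
s3 --a--> s3
s3 --c--> s2

s2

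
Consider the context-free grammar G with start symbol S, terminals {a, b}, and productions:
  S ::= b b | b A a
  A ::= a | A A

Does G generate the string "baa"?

S ⇒ bAa ⇒ baa

yes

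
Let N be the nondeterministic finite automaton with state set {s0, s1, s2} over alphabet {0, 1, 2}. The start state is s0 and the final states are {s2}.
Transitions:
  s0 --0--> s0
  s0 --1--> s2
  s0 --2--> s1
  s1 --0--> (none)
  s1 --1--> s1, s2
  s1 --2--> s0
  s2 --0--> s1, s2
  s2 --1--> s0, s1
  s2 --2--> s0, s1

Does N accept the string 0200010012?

rejected

Start: {s0}
read 0: {s0}
read 2: {s1}
read 0: {}
The reachable set is empty and stays empty for the remaining 7 symbols.
Reachable ∩ accepting = {} — empty.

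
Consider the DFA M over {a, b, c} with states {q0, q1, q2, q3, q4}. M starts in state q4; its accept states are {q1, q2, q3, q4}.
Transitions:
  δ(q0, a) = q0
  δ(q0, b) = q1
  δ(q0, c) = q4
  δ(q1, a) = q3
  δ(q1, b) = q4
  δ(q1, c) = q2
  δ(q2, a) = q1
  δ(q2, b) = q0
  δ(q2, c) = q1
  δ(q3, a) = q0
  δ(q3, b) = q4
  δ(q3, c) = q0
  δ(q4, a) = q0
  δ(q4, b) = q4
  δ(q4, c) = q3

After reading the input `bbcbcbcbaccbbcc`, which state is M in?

q4 --b--> q4
q4 --b--> q4
q4 --c--> q3
q3 --b--> q4
q4 --c--> q3
q3 --b--> q4
q4 --c--> q3
q3 --b--> q4
q4 --a--> q0
q0 --c--> q4
q4 --c--> q3
q3 --b--> q4
q4 --b--> q4
q4 --c--> q3
q3 --c--> q0

q0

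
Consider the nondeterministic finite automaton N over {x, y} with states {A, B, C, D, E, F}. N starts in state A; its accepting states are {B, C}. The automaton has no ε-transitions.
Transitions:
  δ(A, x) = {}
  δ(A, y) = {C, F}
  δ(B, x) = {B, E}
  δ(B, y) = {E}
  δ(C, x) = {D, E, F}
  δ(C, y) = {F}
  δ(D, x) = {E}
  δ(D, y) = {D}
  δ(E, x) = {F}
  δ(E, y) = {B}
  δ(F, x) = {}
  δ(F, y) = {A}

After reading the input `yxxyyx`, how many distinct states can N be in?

Start: {A}
read y: {C, F}
read x: {D, E, F}
read x: {E, F}
read y: {A, B}
read y: {C, E, F}
read x: {D, E, F}
Final reachable set {D, E, F} has 3 states.

3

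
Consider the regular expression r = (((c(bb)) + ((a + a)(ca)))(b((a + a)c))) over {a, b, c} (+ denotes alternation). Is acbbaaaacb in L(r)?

no

No split of acbbaaaacb into u·v has ((c(bb))+((a+a)(ca))) matching u and (b((a+a)c)) matching v.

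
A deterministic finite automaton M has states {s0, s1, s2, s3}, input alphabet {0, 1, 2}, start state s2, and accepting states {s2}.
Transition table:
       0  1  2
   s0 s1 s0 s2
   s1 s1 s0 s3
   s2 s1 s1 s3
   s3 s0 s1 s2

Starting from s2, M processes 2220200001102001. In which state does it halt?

s0

s2 --2--> s3
s3 --2--> s2
s2 --2--> s3
s3 --0--> s0
s0 --2--> s2
s2 --0--> s1
s1 --0--> s1
s1 --0--> s1
s1 --0--> s1
s1 --1--> s0
s0 --1--> s0
s0 --0--> s1
s1 --2--> s3
s3 --0--> s0
s0 --0--> s1
s1 --1--> s0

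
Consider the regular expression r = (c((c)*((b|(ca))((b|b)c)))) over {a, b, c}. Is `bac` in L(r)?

No split of bac into u·v has c matching u and ((c)*((b|(ca))((b|b)c))) matching v.

no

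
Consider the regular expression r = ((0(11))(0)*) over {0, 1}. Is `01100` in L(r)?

yes

Split as 011·00: (0(11)) matches 011 and (0)* matches 00.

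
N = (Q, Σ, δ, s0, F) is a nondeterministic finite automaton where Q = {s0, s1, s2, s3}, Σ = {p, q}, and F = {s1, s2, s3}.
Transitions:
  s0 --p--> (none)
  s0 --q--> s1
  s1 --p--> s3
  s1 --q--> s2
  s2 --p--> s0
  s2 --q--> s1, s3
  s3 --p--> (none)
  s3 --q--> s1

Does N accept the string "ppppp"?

Start: {s0}
read p: {}
The reachable set is empty and stays empty for the remaining 4 symbols.
Reachable ∩ accepting = {} — empty.

rejected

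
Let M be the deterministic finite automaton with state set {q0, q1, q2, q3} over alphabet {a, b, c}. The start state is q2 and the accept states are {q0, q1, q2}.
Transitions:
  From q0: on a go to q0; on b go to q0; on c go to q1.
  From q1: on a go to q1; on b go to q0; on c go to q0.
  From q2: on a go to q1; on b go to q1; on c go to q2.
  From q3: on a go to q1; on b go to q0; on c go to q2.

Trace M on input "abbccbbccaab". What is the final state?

q2 --a--> q1
q1 --b--> q0
q0 --b--> q0
q0 --c--> q1
q1 --c--> q0
q0 --b--> q0
q0 --b--> q0
q0 --c--> q1
q1 --c--> q0
q0 --a--> q0
q0 --a--> q0
q0 --b--> q0

q0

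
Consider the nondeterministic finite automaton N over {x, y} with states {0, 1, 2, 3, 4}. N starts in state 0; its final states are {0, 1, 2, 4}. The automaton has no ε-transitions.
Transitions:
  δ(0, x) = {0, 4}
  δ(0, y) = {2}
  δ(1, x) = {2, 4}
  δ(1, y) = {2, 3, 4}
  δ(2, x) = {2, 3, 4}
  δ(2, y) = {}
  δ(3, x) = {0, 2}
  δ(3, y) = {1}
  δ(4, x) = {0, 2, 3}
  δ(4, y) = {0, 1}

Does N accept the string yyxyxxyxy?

rejected

Start: {0}
read y: {2}
read y: {}
The reachable set is empty and stays empty for the remaining 7 symbols.
Reachable ∩ accepting = {} — empty.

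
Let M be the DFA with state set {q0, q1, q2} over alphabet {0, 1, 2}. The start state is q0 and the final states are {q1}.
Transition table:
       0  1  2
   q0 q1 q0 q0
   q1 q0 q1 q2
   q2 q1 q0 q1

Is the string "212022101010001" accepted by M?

q0 --2--> q0
q0 --1--> q0
q0 --2--> q0
q0 --0--> q1
q1 --2--> q2
q2 --2--> q1
q1 --1--> q1
q1 --0--> q0
q0 --1--> q0
q0 --0--> q1
q1 --1--> q1
q1 --0--> q0
q0 --0--> q1
q1 --0--> q0
q0 --1--> q0
End in state q0, which is not an accepting state.

rejected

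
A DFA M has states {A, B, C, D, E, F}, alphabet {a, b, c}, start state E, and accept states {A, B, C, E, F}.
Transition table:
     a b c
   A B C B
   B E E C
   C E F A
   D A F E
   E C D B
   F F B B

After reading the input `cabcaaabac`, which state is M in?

E --c--> B
B --a--> E
E --b--> D
D --c--> E
E --a--> C
C --a--> E
E --a--> C
C --b--> F
F --a--> F
F --c--> B

B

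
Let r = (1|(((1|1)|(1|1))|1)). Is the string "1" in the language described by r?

The left alternative 1 matches 1.

yes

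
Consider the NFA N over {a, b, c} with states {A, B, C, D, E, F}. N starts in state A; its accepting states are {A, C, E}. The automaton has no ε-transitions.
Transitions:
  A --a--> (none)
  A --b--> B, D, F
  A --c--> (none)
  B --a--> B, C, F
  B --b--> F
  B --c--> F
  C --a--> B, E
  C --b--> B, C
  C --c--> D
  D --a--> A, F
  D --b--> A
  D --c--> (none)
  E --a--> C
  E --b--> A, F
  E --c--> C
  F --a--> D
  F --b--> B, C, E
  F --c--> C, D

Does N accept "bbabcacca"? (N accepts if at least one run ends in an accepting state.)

accepted

Start: {A}
read b: {B, D, F}
read b: {A, B, C, E, F}
read a: {B, C, D, E, F}
read b: {A, B, C, E, F}
read c: {C, D, F}
read a: {A, B, D, E, F}
read c: {C, D, F}
read c: {C, D}
read a: {A, B, E, F}
Reachable ∩ accepting = {A, E} — nonempty.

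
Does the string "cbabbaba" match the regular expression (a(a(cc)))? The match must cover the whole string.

No split of cbabbaba into u·v has a matching u and (a(cc)) matching v.

no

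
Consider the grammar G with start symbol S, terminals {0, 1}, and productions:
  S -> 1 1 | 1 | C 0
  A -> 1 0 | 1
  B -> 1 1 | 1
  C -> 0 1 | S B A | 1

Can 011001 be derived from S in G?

no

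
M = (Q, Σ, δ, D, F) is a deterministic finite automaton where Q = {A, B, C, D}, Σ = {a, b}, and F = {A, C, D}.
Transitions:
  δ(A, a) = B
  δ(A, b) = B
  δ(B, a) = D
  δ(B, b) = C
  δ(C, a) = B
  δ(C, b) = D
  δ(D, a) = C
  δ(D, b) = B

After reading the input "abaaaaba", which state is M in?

C

D --a--> C
C --b--> D
D --a--> C
C --a--> B
B --a--> D
D --a--> C
C --b--> D
D --a--> C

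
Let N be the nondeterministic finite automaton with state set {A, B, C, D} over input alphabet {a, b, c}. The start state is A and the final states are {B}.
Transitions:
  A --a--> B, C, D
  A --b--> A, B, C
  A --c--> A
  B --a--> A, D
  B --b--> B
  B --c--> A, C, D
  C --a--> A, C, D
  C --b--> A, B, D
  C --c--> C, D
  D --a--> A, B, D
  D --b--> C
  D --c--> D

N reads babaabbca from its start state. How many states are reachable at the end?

4

Start: {A}
read b: {A, B, C}
read a: {A, B, C, D}
read b: {A, B, C, D}
read a: {A, B, C, D}
read a: {A, B, C, D}
read b: {A, B, C, D}
read b: {A, B, C, D}
read c: {A, C, D}
read a: {A, B, C, D}
Final reachable set {A, B, C, D} has 4 states.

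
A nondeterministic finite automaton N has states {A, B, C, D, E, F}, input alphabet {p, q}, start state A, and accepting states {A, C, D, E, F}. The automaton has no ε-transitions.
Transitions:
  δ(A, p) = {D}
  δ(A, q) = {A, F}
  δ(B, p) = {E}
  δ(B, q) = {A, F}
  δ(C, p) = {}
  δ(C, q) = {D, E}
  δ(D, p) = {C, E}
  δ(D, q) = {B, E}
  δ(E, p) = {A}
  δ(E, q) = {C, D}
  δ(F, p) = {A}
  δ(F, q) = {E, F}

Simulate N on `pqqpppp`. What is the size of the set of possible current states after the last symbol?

4

Start: {A}
read p: {D}
read q: {B, E}
read q: {A, C, D, F}
read p: {A, C, D, E}
read p: {A, C, D, E}
read p: {A, C, D, E}
read p: {A, C, D, E}
Final reachable set {A, C, D, E} has 4 states.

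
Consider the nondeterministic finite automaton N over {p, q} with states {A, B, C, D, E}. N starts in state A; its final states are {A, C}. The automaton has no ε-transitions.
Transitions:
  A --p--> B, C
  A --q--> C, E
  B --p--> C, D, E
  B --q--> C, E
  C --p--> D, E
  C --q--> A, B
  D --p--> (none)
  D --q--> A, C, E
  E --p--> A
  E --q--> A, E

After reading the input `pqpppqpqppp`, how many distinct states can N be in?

Start: {A}
read p: {B, C}
read q: {A, B, C, E}
read p: {A, B, C, D, E}
read p: {A, B, C, D, E}
read p: {A, B, C, D, E}
read q: {A, B, C, E}
read p: {A, B, C, D, E}
read q: {A, B, C, E}
read p: {A, B, C, D, E}
read p: {A, B, C, D, E}
read p: {A, B, C, D, E}
Final reachable set {A, B, C, D, E} has 5 states.

5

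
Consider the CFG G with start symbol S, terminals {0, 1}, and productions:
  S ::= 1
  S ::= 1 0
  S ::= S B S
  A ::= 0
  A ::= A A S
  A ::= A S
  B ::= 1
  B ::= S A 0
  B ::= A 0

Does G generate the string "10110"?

S ⇒ SBS ⇒ 10BS ⇒ 101S ⇒ 10110

yes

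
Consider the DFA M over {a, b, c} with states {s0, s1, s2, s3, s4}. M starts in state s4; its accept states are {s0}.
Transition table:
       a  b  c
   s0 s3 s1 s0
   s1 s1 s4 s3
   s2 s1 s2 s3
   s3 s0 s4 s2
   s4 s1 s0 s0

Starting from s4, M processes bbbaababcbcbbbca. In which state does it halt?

s4 --b--> s0
s0 --b--> s1
s1 --b--> s4
s4 --a--> s1
s1 --a--> s1
s1 --b--> s4
s4 --a--> s1
s1 --b--> s4
s4 --c--> s0
s0 --b--> s1
s1 --c--> s3
s3 --b--> s4
s4 --b--> s0
s0 --b--> s1
s1 --c--> s3
s3 --a--> s0

s0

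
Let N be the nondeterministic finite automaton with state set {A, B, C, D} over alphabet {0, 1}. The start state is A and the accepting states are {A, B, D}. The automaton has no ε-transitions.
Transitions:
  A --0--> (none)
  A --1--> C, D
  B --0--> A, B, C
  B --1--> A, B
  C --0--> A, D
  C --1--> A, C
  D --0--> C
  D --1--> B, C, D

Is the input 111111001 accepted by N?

accepted

Start: {A}
read 1: {C, D}
read 1: {A, B, C, D}
read 1: {A, B, C, D}
read 1: {A, B, C, D}
read 1: {A, B, C, D}
read 1: {A, B, C, D}
read 0: {A, B, C, D}
read 0: {A, B, C, D}
read 1: {A, B, C, D}
Reachable ∩ accepting = {A, B, D} — nonempty.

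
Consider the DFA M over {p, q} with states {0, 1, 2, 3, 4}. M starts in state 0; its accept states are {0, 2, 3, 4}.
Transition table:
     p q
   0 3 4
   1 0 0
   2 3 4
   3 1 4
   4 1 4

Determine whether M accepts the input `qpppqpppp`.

rejected

0 --q--> 4
4 --p--> 1
1 --p--> 0
0 --p--> 3
3 --q--> 4
4 --p--> 1
1 --p--> 0
0 --p--> 3
3 --p--> 1
End in state 1, which is not an accepting state.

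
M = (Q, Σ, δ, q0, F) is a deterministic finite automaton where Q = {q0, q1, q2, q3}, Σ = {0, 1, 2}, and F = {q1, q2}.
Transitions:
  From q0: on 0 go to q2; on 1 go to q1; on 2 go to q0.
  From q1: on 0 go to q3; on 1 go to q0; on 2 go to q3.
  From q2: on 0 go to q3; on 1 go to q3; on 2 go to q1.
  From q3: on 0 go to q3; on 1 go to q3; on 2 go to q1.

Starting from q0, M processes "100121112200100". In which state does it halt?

q0 --1--> q1
q1 --0--> q3
q3 --0--> q3
q3 --1--> q3
q3 --2--> q1
q1 --1--> q0
q0 --1--> q1
q1 --1--> q0
q0 --2--> q0
q0 --2--> q0
q0 --0--> q2
q2 --0--> q3
q3 --1--> q3
q3 --0--> q3
q3 --0--> q3

q3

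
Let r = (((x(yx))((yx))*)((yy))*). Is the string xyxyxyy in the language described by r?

Split as xyxyx·yy: ((x(yx))((yx))*) matches xyxyx and ((yy))* matches yy.

yes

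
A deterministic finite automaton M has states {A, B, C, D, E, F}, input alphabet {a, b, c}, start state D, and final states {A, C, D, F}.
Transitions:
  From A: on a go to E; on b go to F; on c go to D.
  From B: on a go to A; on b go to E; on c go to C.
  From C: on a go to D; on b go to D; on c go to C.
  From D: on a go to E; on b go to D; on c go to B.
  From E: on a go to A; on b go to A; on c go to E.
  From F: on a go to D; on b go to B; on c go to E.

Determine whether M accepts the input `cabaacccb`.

accepted

D --c--> B
B --a--> A
A --b--> F
F --a--> D
D --a--> E
E --c--> E
E --c--> E
E --c--> E
E --b--> A
End in state A, which is an accepting state.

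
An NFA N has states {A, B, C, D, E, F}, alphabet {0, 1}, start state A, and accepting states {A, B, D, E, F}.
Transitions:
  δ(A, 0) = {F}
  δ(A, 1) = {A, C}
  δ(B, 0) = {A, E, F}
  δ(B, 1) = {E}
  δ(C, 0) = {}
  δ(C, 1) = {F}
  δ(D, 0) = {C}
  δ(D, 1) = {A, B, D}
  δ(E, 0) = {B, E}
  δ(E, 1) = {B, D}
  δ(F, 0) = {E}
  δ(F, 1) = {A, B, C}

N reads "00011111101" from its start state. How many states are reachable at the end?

6

Start: {A}
read 0: {F}
read 0: {E}
read 0: {B, E}
read 1: {B, D, E}
read 1: {A, B, D, E}
read 1: {A, B, C, D, E}
read 1: {A, B, C, D, E, F}
read 1: {A, B, C, D, E, F}
read 1: {A, B, C, D, E, F}
read 0: {A, B, C, E, F}
read 1: {A, B, C, D, E, F}
Final reachable set {A, B, C, D, E, F} has 6 states.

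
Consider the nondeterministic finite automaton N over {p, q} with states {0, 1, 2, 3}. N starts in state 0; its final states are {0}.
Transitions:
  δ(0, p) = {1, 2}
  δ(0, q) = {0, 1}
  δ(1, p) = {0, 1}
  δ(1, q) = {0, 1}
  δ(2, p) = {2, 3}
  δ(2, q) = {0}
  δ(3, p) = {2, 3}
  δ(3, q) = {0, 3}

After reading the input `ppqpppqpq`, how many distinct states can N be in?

Start: {0}
read p: {1, 2}
read p: {0, 1, 2, 3}
read q: {0, 1, 3}
read p: {0, 1, 2, 3}
read p: {0, 1, 2, 3}
read p: {0, 1, 2, 3}
read q: {0, 1, 3}
read p: {0, 1, 2, 3}
read q: {0, 1, 3}
Final reachable set {0, 1, 3} has 3 states.

3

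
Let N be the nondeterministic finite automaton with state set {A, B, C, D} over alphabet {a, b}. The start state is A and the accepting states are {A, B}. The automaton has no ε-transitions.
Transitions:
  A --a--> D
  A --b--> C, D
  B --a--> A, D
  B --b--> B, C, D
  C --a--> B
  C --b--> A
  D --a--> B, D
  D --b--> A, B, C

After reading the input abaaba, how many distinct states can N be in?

Start: {A}
read a: {D}
read b: {A, B, C}
read a: {A, B, D}
read a: {A, B, D}
read b: {A, B, C, D}
read a: {A, B, D}
Final reachable set {A, B, D} has 3 states.

3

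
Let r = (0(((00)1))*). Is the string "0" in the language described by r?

Split as 0·ε: 0 matches 0 and (((00)1))* matches ε.

yes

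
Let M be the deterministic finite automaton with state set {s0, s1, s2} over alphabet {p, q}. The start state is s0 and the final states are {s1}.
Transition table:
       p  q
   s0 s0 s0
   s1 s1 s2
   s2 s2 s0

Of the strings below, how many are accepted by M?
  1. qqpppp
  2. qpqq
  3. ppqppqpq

qqpppp: rejected
qpqq: rejected
ppqppqpq: rejected

0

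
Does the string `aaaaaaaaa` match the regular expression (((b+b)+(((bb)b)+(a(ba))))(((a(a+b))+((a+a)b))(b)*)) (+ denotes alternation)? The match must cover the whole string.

no

No split of aaaaaaaaa into u·v has ((b+b)+(((bb)b)+(a(ba)))) matching u and (((a(a+b))+((a+a)b))(b)*) matching v.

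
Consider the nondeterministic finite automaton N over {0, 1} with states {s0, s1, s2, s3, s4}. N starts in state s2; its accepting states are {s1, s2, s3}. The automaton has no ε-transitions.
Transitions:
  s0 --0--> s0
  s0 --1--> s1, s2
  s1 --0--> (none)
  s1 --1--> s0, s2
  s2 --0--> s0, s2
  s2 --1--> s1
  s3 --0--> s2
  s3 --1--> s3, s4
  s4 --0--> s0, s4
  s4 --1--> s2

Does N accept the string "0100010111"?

Start: {s2}
read 0: {s0, s2}
read 1: {s1, s2}
read 0: {s0, s2}
read 0: {s0, s2}
read 0: {s0, s2}
read 1: {s1, s2}
read 0: {s0, s2}
read 1: {s1, s2}
read 1: {s0, s1, s2}
read 1: {s0, s1, s2}
Reachable ∩ accepting = {s1, s2} — nonempty.

accepted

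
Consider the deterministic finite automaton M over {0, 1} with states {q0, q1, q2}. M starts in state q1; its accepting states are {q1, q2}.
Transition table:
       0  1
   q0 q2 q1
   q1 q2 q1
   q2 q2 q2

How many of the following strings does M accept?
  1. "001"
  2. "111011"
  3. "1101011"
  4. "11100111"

4

"001": accepted
"111011": accepted
"1101011": accepted
"11100111": accepted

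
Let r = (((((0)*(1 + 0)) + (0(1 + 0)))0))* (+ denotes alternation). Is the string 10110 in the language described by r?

no

10110 cannot be split into zero or more pieces each matching ((((0)*(1+0))+(0(1+0)))0).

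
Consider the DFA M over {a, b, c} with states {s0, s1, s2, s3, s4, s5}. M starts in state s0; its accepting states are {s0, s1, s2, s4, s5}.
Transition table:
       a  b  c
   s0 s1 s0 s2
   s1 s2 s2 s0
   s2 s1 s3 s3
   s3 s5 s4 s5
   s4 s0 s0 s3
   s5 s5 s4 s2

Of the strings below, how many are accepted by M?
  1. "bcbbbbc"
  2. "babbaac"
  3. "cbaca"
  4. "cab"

4

"bcbbbbc": accepted
"babbaac": accepted
"cbaca": accepted
"cab": accepted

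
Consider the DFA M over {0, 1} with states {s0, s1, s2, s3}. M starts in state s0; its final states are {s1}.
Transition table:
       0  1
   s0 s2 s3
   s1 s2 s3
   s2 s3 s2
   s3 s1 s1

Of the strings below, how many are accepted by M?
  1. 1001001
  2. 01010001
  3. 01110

1001001: rejected
01010001: rejected
01110: rejected

0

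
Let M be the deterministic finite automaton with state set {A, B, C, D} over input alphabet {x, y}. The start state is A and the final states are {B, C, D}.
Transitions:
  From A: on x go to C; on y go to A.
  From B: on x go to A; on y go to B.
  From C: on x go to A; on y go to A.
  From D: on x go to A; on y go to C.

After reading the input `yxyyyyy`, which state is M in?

A --y--> A
A --x--> C
C --y--> A
A --y--> A
A --y--> A
A --y--> A
A --y--> A

A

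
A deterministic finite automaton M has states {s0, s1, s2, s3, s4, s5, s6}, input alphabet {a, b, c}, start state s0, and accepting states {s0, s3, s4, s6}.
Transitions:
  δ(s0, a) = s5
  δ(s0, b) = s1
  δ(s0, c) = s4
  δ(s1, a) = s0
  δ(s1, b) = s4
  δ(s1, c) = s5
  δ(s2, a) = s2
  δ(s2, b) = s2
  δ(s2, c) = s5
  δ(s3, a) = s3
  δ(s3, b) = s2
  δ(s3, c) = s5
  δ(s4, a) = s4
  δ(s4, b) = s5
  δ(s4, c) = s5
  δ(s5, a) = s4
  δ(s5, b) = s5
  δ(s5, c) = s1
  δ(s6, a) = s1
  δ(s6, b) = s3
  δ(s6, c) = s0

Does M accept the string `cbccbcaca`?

s0 --c--> s4
s4 --b--> s5
s5 --c--> s1
s1 --c--> s5
s5 --b--> s5
s5 --c--> s1
s1 --a--> s0
s0 --c--> s4
s4 --a--> s4
End in state s4, which is an accepting state.

accepted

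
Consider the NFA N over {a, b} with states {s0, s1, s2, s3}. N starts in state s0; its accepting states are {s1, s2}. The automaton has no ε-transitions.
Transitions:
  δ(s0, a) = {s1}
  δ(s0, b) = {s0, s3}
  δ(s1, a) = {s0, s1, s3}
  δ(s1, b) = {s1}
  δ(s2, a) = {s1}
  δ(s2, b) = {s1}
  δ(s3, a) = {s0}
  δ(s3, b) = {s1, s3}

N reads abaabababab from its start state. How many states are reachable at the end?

Start: {s0}
read a: {s1}
read b: {s1}
read a: {s0, s1, s3}
read a: {s0, s1, s3}
read b: {s0, s1, s3}
read a: {s0, s1, s3}
read b: {s0, s1, s3}
read a: {s0, s1, s3}
read b: {s0, s1, s3}
read a: {s0, s1, s3}
read b: {s0, s1, s3}
Final reachable set {s0, s1, s3} has 3 states.

3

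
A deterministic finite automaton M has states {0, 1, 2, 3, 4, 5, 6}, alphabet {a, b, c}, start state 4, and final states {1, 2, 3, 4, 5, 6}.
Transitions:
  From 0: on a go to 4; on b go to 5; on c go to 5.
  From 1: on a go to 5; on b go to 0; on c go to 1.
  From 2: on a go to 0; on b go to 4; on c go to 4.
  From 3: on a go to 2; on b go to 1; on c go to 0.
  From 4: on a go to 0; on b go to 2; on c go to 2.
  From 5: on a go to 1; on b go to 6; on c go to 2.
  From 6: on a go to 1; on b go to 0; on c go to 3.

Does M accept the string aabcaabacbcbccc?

4 --a--> 0
0 --a--> 4
4 --b--> 2
2 --c--> 4
4 --a--> 0
0 --a--> 4
4 --b--> 2
2 --a--> 0
0 --c--> 5
5 --b--> 6
6 --c--> 3
3 --b--> 1
1 --c--> 1
1 --c--> 1
1 --c--> 1
End in state 1, which is an accepting state.

accepted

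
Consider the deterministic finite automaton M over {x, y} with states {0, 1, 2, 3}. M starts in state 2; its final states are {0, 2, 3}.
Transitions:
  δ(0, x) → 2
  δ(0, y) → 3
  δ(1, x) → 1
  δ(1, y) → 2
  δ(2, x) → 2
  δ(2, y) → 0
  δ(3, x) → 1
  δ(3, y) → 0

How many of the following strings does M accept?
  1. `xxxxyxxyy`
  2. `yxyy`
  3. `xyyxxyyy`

3

`xxxxyxxyy`: accepted
`yxyy`: accepted
`xyyxxyyy`: accepted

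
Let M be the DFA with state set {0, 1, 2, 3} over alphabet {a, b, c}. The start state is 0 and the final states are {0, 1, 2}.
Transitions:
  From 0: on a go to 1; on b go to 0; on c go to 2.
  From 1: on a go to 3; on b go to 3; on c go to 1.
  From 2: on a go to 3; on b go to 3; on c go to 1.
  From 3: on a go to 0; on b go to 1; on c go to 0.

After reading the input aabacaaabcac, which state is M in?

0

0 --a--> 1
1 --a--> 3
3 --b--> 1
1 --a--> 3
3 --c--> 0
0 --a--> 1
1 --a--> 3
3 --a--> 0
0 --b--> 0
0 --c--> 2
2 --a--> 3
3 --c--> 0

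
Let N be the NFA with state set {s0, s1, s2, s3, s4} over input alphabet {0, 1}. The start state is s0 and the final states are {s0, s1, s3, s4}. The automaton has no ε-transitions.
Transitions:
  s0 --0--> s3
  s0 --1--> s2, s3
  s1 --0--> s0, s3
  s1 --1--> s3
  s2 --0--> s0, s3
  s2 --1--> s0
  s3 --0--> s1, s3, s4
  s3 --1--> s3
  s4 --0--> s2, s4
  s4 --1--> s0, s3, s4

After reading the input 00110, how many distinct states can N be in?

Start: {s0}
read 0: {s3}
read 0: {s1, s3, s4}
read 1: {s0, s3, s4}
read 1: {s0, s2, s3, s4}
read 0: {s0, s1, s2, s3, s4}
Final reachable set {s0, s1, s2, s3, s4} has 5 states.

5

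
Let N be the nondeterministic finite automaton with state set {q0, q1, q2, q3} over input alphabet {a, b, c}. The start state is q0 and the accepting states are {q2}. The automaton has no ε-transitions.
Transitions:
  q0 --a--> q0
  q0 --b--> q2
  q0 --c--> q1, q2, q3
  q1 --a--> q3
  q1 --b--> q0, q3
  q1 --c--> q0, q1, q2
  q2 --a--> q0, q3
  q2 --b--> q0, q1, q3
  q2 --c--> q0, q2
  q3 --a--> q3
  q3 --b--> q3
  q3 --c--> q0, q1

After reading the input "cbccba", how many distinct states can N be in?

2

Start: {q0}
read c: {q1, q2, q3}
read b: {q0, q1, q3}
read c: {q0, q1, q2, q3}
read c: {q0, q1, q2, q3}
read b: {q0, q1, q2, q3}
read a: {q0, q3}
Final reachable set {q0, q3} has 2 states.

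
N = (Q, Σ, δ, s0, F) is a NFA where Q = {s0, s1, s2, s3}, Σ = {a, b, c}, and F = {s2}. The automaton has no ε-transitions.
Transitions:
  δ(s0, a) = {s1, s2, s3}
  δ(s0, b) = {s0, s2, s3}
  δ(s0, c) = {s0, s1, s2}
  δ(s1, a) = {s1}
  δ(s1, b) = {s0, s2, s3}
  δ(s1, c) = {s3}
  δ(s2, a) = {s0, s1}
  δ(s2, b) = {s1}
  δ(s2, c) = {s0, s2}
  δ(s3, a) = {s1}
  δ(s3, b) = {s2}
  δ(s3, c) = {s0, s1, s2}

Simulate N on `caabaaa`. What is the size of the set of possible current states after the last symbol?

4

Start: {s0}
read c: {s0, s1, s2}
read a: {s0, s1, s2, s3}
read a: {s0, s1, s2, s3}
read b: {s0, s1, s2, s3}
read a: {s0, s1, s2, s3}
read a: {s0, s1, s2, s3}
read a: {s0, s1, s2, s3}
Final reachable set {s0, s1, s2, s3} has 4 states.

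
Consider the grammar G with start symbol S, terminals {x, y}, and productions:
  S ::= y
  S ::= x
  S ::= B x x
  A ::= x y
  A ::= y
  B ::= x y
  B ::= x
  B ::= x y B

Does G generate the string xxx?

S ⇒ Bxx ⇒ xxx

yes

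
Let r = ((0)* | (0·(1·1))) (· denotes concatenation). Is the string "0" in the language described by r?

yes

The left alternative (0)* matches 0.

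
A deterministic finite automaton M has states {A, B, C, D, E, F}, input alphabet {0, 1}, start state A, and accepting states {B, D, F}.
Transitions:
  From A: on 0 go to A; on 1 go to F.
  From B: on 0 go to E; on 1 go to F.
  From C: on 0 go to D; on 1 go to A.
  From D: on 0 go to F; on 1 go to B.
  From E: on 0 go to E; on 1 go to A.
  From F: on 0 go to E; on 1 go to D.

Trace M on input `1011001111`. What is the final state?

A --1--> F
F --0--> E
E --1--> A
A --1--> F
F --0--> E
E --0--> E
E --1--> A
A --1--> F
F --1--> D
D --1--> B

B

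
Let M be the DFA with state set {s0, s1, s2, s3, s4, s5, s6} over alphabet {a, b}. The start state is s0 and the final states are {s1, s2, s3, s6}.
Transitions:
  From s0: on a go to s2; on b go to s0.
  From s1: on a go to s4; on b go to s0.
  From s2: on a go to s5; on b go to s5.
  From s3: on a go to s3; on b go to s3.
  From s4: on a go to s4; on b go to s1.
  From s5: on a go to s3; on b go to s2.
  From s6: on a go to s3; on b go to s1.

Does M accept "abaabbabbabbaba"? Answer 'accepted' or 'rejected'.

s0 --a--> s2
s2 --b--> s5
s5 --a--> s3
s3 --a--> s3
s3 --b--> s3
s3 --b--> s3
s3 --a--> s3
s3 --b--> s3
s3 --b--> s3
s3 --a--> s3
s3 --b--> s3
s3 --b--> s3
s3 --a--> s3
s3 --b--> s3
s3 --a--> s3
End in state s3, which is an accepting state.

accepted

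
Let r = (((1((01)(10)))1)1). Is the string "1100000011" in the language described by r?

no

No split of 1100000011 into u·v has ((1((01)(10)))1) matching u and 1 matching v.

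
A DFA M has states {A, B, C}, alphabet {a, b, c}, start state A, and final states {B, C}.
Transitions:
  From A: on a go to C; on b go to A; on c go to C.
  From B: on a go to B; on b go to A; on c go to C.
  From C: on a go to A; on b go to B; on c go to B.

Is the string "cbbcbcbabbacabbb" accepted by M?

rejected

A --c--> C
C --b--> B
B --b--> A
A --c--> C
C --b--> B
B --c--> C
C --b--> B
B --a--> B
B --b--> A
A --b--> A
A --a--> C
C --c--> B
B --a--> B
B --b--> A
A --b--> A
A --b--> A
End in state A, which is not an accepting state.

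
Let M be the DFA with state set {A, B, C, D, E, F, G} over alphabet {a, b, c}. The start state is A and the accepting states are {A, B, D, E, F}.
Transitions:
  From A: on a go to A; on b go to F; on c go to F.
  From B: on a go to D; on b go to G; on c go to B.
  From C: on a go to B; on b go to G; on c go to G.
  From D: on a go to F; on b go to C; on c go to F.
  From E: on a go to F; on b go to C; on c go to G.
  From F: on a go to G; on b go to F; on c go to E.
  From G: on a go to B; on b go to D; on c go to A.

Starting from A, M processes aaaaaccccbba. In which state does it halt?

G

A --a--> A
A --a--> A
A --a--> A
A --a--> A
A --a--> A
A --c--> F
F --c--> E
E --c--> G
G --c--> A
A --b--> F
F --b--> F
F --a--> G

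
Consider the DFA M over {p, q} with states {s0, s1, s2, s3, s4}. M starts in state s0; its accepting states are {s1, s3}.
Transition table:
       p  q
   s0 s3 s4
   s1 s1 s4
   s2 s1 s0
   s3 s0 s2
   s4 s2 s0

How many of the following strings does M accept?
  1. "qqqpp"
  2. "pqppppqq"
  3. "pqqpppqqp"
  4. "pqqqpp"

"qqqpp": accepted
"pqppppqq": rejected
"pqqpppqqp": accepted
"pqqqpp": accepted

3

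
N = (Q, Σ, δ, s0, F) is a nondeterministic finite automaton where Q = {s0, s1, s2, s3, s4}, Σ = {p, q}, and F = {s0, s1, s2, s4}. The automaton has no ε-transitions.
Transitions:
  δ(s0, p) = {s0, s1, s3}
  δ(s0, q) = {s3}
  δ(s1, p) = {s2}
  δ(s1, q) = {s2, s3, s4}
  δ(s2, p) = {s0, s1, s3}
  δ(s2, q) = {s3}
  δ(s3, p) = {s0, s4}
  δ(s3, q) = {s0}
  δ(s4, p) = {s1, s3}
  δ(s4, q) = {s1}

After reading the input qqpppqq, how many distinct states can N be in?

5

Start: {s0}
read q: {s3}
read q: {s0}
read p: {s0, s1, s3}
read p: {s0, s1, s2, s3, s4}
read p: {s0, s1, s2, s3, s4}
read q: {s0, s1, s2, s3, s4}
read q: {s0, s1, s2, s3, s4}
Final reachable set {s0, s1, s2, s3, s4} has 5 states.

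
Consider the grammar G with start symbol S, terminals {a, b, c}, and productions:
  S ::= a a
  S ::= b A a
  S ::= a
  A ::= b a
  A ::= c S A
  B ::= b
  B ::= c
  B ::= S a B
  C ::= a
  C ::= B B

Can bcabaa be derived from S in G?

S ⇒ bAa ⇒ bcSAa ⇒ bcaAa ⇒ bcabaa

yes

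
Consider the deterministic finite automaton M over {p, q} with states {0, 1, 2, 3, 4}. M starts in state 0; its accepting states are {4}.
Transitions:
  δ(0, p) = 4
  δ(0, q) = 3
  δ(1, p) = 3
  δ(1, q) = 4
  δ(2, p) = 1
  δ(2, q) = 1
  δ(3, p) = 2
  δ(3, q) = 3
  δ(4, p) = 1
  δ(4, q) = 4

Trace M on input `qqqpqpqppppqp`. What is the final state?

0 --q--> 3
3 --q--> 3
3 --q--> 3
3 --p--> 2
2 --q--> 1
1 --p--> 3
3 --q--> 3
3 --p--> 2
2 --p--> 1
1 --p--> 3
3 --p--> 2
2 --q--> 1
1 --p--> 3

3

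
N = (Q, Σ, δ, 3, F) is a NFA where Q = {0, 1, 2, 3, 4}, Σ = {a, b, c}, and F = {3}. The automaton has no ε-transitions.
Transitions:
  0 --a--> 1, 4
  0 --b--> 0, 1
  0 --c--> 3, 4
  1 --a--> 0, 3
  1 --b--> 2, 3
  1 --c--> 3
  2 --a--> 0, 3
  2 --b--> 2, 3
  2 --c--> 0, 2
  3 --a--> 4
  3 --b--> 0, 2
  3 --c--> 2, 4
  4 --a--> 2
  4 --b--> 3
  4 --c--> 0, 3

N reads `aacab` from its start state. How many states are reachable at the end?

Start: {3}
read a: {4}
read a: {2}
read c: {0, 2}
read a: {0, 1, 3, 4}
read b: {0, 1, 2, 3}
Final reachable set {0, 1, 2, 3} has 4 states.

4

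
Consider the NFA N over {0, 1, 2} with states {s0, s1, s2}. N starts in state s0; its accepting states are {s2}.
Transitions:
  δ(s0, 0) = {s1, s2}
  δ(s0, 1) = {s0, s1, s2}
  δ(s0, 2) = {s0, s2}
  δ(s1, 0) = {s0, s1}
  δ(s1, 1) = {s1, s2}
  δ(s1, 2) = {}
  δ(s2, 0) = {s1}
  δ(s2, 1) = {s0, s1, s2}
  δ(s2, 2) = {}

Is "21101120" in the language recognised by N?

accepted

Start: {s0}
read 2: {s0, s2}
read 1: {s0, s1, s2}
read 1: {s0, s1, s2}
read 0: {s0, s1, s2}
read 1: {s0, s1, s2}
read 1: {s0, s1, s2}
read 2: {s0, s2}
read 0: {s1, s2}
Reachable ∩ accepting = {s2} — nonempty.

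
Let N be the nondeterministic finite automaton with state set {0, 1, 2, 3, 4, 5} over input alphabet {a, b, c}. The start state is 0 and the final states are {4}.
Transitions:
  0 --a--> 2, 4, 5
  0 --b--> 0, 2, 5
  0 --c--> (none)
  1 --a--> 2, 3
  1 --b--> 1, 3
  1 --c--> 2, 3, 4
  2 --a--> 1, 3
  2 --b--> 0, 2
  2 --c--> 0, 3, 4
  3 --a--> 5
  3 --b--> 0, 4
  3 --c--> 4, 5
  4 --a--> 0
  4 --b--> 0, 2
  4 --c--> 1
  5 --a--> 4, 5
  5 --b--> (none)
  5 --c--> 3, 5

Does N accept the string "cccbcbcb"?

rejected

Start: {0}
read c: {}
The reachable set is empty and stays empty for the remaining 7 symbols.
Reachable ∩ accepting = {} — empty.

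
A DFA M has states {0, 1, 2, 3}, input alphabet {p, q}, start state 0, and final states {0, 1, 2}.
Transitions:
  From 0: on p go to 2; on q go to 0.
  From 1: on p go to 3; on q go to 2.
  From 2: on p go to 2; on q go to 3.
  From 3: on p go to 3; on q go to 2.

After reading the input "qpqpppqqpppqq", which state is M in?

0 --q--> 0
0 --p--> 2
2 --q--> 3
3 --p--> 3
3 --p--> 3
3 --p--> 3
3 --q--> 2
2 --q--> 3
3 --p--> 3
3 --p--> 3
3 --p--> 3
3 --q--> 2
2 --q--> 3

3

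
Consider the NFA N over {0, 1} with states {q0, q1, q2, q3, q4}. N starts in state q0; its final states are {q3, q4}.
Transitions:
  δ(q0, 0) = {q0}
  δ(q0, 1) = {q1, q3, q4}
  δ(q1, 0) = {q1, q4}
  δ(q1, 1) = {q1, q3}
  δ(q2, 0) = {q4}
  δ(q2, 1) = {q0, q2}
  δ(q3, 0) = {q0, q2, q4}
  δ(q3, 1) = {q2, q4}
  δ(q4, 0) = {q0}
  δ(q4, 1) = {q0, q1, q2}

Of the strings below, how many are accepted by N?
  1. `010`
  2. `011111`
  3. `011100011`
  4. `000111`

4

`010`: accepted
`011111`: accepted
`011100011`: accepted
`000111`: accepted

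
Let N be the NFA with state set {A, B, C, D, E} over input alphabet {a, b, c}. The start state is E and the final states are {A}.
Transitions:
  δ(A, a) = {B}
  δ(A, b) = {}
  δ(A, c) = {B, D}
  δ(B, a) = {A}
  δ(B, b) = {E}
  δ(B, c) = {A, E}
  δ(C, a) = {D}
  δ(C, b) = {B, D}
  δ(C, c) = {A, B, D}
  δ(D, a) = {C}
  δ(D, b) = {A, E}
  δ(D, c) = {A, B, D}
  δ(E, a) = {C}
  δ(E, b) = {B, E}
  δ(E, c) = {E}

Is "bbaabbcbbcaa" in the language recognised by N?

accepted

Start: {E}
read b: {B, E}
read b: {B, E}
read a: {A, C}
read a: {B, D}
read b: {A, E}
read b: {B, E}
read c: {A, E}
read b: {B, E}
read b: {B, E}
read c: {A, E}
read a: {B, C}
read a: {A, D}
Reachable ∩ accepting = {A} — nonempty.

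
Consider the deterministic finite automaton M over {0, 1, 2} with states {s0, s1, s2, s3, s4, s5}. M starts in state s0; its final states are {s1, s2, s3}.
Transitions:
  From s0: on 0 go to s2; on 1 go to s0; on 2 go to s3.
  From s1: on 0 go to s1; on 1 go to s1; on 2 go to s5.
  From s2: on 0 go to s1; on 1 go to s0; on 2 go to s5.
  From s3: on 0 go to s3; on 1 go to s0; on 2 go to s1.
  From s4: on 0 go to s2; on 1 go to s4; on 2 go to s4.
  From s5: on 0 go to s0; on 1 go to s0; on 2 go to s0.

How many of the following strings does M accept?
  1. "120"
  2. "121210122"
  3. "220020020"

2

"120": accepted
"121210122": accepted
"220020020": rejected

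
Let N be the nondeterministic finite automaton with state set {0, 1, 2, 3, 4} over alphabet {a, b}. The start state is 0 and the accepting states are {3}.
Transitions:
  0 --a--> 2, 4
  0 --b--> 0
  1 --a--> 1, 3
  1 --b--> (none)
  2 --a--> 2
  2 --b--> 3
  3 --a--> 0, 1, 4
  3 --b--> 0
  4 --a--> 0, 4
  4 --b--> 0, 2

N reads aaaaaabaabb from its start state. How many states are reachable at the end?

2

Start: {0}
read a: {2, 4}
read a: {0, 2, 4}
read a: {0, 2, 4}
read a: {0, 2, 4}
read a: {0, 2, 4}
read a: {0, 2, 4}
read b: {0, 2, 3}
read a: {0, 1, 2, 4}
read a: {0, 1, 2, 3, 4}
read b: {0, 2, 3}
read b: {0, 3}
Final reachable set {0, 3} has 2 states.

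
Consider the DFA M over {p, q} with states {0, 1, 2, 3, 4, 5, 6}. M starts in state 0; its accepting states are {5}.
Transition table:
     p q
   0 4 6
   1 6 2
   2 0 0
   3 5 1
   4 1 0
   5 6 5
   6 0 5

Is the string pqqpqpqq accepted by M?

0 --p--> 4
4 --q--> 0
0 --q--> 6
6 --p--> 0
0 --q--> 6
6 --p--> 0
0 --q--> 6
6 --q--> 5
End in state 5, which is an accepting state.

accepted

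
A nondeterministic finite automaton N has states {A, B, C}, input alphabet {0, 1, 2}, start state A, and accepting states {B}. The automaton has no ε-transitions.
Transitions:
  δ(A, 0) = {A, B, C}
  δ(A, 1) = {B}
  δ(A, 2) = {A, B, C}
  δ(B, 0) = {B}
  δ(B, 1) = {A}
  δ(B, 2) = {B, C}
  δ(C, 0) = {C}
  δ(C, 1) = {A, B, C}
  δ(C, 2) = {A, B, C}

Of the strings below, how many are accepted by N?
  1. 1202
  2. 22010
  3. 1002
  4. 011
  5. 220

5

1202: accepted
22010: accepted
1002: accepted
011: accepted
220: accepted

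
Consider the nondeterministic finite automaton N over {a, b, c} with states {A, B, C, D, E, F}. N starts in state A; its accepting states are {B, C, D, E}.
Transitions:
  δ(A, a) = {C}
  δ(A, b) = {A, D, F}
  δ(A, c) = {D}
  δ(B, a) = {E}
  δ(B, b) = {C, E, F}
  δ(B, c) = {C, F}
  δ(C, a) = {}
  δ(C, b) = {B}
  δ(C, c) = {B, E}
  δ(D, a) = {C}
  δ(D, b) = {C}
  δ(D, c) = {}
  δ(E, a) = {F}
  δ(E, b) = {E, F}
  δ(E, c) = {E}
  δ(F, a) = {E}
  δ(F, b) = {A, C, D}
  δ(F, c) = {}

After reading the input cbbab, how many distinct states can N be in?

2

Start: {A}
read c: {D}
read b: {C}
read b: {B}
read a: {E}
read b: {E, F}
Final reachable set {E, F} has 2 states.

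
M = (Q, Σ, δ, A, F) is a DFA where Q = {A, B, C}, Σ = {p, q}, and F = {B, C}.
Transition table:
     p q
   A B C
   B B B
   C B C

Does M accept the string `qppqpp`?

A --q--> C
C --p--> B
B --p--> B
B --q--> B
B --p--> B
B --p--> B
End in state B, which is an accepting state.

accepted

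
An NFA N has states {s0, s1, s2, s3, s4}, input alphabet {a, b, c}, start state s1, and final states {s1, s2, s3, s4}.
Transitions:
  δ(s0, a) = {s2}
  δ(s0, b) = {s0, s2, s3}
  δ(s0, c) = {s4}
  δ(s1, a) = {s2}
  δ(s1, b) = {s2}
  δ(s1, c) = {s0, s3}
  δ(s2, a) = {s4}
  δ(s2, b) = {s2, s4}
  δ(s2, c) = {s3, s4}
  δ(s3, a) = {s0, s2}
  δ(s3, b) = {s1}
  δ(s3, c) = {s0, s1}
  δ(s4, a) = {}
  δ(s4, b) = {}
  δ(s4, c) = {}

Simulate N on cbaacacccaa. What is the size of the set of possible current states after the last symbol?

Start: {s1}
read c: {s0, s3}
read b: {s0, s1, s2, s3}
read a: {s0, s2, s4}
read a: {s2, s4}
read c: {s3, s4}
read a: {s0, s2}
read c: {s3, s4}
read c: {s0, s1}
read c: {s0, s3, s4}
read a: {s0, s2}
read a: {s2, s4}
Final reachable set {s2, s4} has 2 states.

2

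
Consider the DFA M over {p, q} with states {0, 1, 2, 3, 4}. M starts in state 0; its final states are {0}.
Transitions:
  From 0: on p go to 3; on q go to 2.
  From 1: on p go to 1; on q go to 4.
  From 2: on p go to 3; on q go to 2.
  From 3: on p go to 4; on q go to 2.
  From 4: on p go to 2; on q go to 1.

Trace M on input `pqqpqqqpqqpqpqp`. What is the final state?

0 --p--> 3
3 --q--> 2
2 --q--> 2
2 --p--> 3
3 --q--> 2
2 --q--> 2
2 --q--> 2
2 --p--> 3
3 --q--> 2
2 --q--> 2
2 --p--> 3
3 --q--> 2
2 --p--> 3
3 --q--> 2
2 --p--> 3

3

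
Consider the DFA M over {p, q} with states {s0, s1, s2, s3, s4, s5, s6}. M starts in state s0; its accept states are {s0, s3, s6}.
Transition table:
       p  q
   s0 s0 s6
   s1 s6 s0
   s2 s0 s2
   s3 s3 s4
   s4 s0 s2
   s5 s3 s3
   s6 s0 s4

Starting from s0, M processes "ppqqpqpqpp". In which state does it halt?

s0

s0 --p--> s0
s0 --p--> s0
s0 --q--> s6
s6 --q--> s4
s4 --p--> s0
s0 --q--> s6
s6 --p--> s0
s0 --q--> s6
s6 --p--> s0
s0 --p--> s0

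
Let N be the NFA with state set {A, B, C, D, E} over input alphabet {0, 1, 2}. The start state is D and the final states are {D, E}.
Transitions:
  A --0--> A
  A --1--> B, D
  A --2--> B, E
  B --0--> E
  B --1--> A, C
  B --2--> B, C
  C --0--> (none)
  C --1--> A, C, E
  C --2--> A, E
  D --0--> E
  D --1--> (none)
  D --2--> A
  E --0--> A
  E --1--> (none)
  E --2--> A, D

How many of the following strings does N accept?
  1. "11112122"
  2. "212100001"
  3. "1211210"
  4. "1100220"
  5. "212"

"11112122": rejected
"212100001": accepted
"1211210": rejected
"1100220": rejected
"212": rejected

1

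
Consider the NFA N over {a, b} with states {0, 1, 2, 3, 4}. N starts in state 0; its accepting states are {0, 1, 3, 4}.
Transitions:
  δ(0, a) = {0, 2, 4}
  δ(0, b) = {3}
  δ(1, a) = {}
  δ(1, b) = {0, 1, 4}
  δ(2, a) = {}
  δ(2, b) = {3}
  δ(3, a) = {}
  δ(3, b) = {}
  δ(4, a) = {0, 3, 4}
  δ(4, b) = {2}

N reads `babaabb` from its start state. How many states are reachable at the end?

0

Start: {0}
read b: {3}
read a: {}
The reachable set is empty and stays empty for the remaining 5 symbols.
Final reachable set {} has 0 states.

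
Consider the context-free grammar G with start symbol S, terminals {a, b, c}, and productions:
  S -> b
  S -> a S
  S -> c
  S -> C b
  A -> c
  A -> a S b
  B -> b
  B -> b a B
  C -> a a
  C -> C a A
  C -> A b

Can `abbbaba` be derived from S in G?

no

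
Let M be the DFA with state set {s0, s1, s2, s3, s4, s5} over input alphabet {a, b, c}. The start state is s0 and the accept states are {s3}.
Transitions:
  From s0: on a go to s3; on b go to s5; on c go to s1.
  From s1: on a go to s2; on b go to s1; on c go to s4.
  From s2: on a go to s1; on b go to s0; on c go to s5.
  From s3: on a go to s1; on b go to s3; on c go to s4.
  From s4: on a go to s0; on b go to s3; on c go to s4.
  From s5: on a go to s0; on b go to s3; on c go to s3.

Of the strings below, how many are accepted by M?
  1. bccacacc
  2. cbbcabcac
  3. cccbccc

bccacacc: accepted
cbbcabcac: rejected
cccbccc: rejected

1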